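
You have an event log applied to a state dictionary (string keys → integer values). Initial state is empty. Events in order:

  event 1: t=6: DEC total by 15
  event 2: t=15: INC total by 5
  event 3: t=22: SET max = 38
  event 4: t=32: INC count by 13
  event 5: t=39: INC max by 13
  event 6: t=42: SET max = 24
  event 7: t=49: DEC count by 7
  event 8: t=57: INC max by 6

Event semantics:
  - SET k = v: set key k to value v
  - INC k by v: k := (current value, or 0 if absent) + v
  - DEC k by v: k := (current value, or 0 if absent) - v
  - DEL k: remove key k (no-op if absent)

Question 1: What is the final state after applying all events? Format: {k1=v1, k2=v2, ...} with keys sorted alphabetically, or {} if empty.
Answer: {count=6, max=30, total=-10}

Derivation:
  after event 1 (t=6: DEC total by 15): {total=-15}
  after event 2 (t=15: INC total by 5): {total=-10}
  after event 3 (t=22: SET max = 38): {max=38, total=-10}
  after event 4 (t=32: INC count by 13): {count=13, max=38, total=-10}
  after event 5 (t=39: INC max by 13): {count=13, max=51, total=-10}
  after event 6 (t=42: SET max = 24): {count=13, max=24, total=-10}
  after event 7 (t=49: DEC count by 7): {count=6, max=24, total=-10}
  after event 8 (t=57: INC max by 6): {count=6, max=30, total=-10}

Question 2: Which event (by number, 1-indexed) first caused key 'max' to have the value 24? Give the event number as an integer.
Looking for first event where max becomes 24:
  event 3: max = 38
  event 4: max = 38
  event 5: max = 51
  event 6: max 51 -> 24  <-- first match

Answer: 6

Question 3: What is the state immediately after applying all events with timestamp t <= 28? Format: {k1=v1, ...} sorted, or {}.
Answer: {max=38, total=-10}

Derivation:
Apply events with t <= 28 (3 events):
  after event 1 (t=6: DEC total by 15): {total=-15}
  after event 2 (t=15: INC total by 5): {total=-10}
  after event 3 (t=22: SET max = 38): {max=38, total=-10}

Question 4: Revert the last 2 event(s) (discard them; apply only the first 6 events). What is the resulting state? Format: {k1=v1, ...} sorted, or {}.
Answer: {count=13, max=24, total=-10}

Derivation:
Keep first 6 events (discard last 2):
  after event 1 (t=6: DEC total by 15): {total=-15}
  after event 2 (t=15: INC total by 5): {total=-10}
  after event 3 (t=22: SET max = 38): {max=38, total=-10}
  after event 4 (t=32: INC count by 13): {count=13, max=38, total=-10}
  after event 5 (t=39: INC max by 13): {count=13, max=51, total=-10}
  after event 6 (t=42: SET max = 24): {count=13, max=24, total=-10}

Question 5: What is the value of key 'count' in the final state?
Answer: 6

Derivation:
Track key 'count' through all 8 events:
  event 1 (t=6: DEC total by 15): count unchanged
  event 2 (t=15: INC total by 5): count unchanged
  event 3 (t=22: SET max = 38): count unchanged
  event 4 (t=32: INC count by 13): count (absent) -> 13
  event 5 (t=39: INC max by 13): count unchanged
  event 6 (t=42: SET max = 24): count unchanged
  event 7 (t=49: DEC count by 7): count 13 -> 6
  event 8 (t=57: INC max by 6): count unchanged
Final: count = 6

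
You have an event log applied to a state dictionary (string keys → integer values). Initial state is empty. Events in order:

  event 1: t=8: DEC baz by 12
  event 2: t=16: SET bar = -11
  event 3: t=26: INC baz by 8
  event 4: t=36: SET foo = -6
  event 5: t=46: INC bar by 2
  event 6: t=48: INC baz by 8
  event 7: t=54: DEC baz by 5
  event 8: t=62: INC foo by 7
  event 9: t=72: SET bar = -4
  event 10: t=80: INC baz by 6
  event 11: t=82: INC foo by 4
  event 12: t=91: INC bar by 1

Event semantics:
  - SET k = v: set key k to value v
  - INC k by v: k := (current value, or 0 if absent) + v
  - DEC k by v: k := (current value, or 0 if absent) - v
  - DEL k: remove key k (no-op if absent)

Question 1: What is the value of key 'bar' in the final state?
Track key 'bar' through all 12 events:
  event 1 (t=8: DEC baz by 12): bar unchanged
  event 2 (t=16: SET bar = -11): bar (absent) -> -11
  event 3 (t=26: INC baz by 8): bar unchanged
  event 4 (t=36: SET foo = -6): bar unchanged
  event 5 (t=46: INC bar by 2): bar -11 -> -9
  event 6 (t=48: INC baz by 8): bar unchanged
  event 7 (t=54: DEC baz by 5): bar unchanged
  event 8 (t=62: INC foo by 7): bar unchanged
  event 9 (t=72: SET bar = -4): bar -9 -> -4
  event 10 (t=80: INC baz by 6): bar unchanged
  event 11 (t=82: INC foo by 4): bar unchanged
  event 12 (t=91: INC bar by 1): bar -4 -> -3
Final: bar = -3

Answer: -3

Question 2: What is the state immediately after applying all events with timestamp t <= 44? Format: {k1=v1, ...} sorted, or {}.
Answer: {bar=-11, baz=-4, foo=-6}

Derivation:
Apply events with t <= 44 (4 events):
  after event 1 (t=8: DEC baz by 12): {baz=-12}
  after event 2 (t=16: SET bar = -11): {bar=-11, baz=-12}
  after event 3 (t=26: INC baz by 8): {bar=-11, baz=-4}
  after event 4 (t=36: SET foo = -6): {bar=-11, baz=-4, foo=-6}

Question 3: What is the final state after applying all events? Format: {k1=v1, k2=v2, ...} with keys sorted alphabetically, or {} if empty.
  after event 1 (t=8: DEC baz by 12): {baz=-12}
  after event 2 (t=16: SET bar = -11): {bar=-11, baz=-12}
  after event 3 (t=26: INC baz by 8): {bar=-11, baz=-4}
  after event 4 (t=36: SET foo = -6): {bar=-11, baz=-4, foo=-6}
  after event 5 (t=46: INC bar by 2): {bar=-9, baz=-4, foo=-6}
  after event 6 (t=48: INC baz by 8): {bar=-9, baz=4, foo=-6}
  after event 7 (t=54: DEC baz by 5): {bar=-9, baz=-1, foo=-6}
  after event 8 (t=62: INC foo by 7): {bar=-9, baz=-1, foo=1}
  after event 9 (t=72: SET bar = -4): {bar=-4, baz=-1, foo=1}
  after event 10 (t=80: INC baz by 6): {bar=-4, baz=5, foo=1}
  after event 11 (t=82: INC foo by 4): {bar=-4, baz=5, foo=5}
  after event 12 (t=91: INC bar by 1): {bar=-3, baz=5, foo=5}

Answer: {bar=-3, baz=5, foo=5}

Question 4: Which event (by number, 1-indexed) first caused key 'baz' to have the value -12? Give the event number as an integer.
Looking for first event where baz becomes -12:
  event 1: baz (absent) -> -12  <-- first match

Answer: 1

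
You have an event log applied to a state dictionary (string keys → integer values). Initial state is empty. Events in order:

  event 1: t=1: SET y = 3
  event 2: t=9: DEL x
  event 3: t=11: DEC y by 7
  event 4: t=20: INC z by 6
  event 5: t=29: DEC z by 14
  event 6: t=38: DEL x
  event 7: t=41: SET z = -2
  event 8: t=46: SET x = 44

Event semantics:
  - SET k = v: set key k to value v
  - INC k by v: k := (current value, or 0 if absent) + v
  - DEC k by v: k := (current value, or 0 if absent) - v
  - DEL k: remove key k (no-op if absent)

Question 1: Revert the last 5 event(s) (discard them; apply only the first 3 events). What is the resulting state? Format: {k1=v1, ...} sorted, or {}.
Keep first 3 events (discard last 5):
  after event 1 (t=1: SET y = 3): {y=3}
  after event 2 (t=9: DEL x): {y=3}
  after event 3 (t=11: DEC y by 7): {y=-4}

Answer: {y=-4}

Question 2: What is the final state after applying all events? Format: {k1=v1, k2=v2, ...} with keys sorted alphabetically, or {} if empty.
Answer: {x=44, y=-4, z=-2}

Derivation:
  after event 1 (t=1: SET y = 3): {y=3}
  after event 2 (t=9: DEL x): {y=3}
  after event 3 (t=11: DEC y by 7): {y=-4}
  after event 4 (t=20: INC z by 6): {y=-4, z=6}
  after event 5 (t=29: DEC z by 14): {y=-4, z=-8}
  after event 6 (t=38: DEL x): {y=-4, z=-8}
  after event 7 (t=41: SET z = -2): {y=-4, z=-2}
  after event 8 (t=46: SET x = 44): {x=44, y=-4, z=-2}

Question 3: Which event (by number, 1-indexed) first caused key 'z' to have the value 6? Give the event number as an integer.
Looking for first event where z becomes 6:
  event 4: z (absent) -> 6  <-- first match

Answer: 4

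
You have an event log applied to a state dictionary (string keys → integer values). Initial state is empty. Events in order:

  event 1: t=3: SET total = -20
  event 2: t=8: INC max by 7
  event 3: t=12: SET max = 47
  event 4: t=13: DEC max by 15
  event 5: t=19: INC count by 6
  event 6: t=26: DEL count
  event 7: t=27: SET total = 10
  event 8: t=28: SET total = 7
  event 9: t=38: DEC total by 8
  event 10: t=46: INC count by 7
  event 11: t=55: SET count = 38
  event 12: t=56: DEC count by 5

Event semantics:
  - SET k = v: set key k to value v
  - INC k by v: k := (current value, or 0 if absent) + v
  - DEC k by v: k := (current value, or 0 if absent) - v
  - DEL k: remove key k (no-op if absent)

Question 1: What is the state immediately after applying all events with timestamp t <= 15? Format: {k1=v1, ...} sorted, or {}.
Apply events with t <= 15 (4 events):
  after event 1 (t=3: SET total = -20): {total=-20}
  after event 2 (t=8: INC max by 7): {max=7, total=-20}
  after event 3 (t=12: SET max = 47): {max=47, total=-20}
  after event 4 (t=13: DEC max by 15): {max=32, total=-20}

Answer: {max=32, total=-20}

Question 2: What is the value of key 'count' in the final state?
Track key 'count' through all 12 events:
  event 1 (t=3: SET total = -20): count unchanged
  event 2 (t=8: INC max by 7): count unchanged
  event 3 (t=12: SET max = 47): count unchanged
  event 4 (t=13: DEC max by 15): count unchanged
  event 5 (t=19: INC count by 6): count (absent) -> 6
  event 6 (t=26: DEL count): count 6 -> (absent)
  event 7 (t=27: SET total = 10): count unchanged
  event 8 (t=28: SET total = 7): count unchanged
  event 9 (t=38: DEC total by 8): count unchanged
  event 10 (t=46: INC count by 7): count (absent) -> 7
  event 11 (t=55: SET count = 38): count 7 -> 38
  event 12 (t=56: DEC count by 5): count 38 -> 33
Final: count = 33

Answer: 33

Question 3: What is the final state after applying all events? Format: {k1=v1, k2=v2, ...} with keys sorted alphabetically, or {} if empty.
  after event 1 (t=3: SET total = -20): {total=-20}
  after event 2 (t=8: INC max by 7): {max=7, total=-20}
  after event 3 (t=12: SET max = 47): {max=47, total=-20}
  after event 4 (t=13: DEC max by 15): {max=32, total=-20}
  after event 5 (t=19: INC count by 6): {count=6, max=32, total=-20}
  after event 6 (t=26: DEL count): {max=32, total=-20}
  after event 7 (t=27: SET total = 10): {max=32, total=10}
  after event 8 (t=28: SET total = 7): {max=32, total=7}
  after event 9 (t=38: DEC total by 8): {max=32, total=-1}
  after event 10 (t=46: INC count by 7): {count=7, max=32, total=-1}
  after event 11 (t=55: SET count = 38): {count=38, max=32, total=-1}
  after event 12 (t=56: DEC count by 5): {count=33, max=32, total=-1}

Answer: {count=33, max=32, total=-1}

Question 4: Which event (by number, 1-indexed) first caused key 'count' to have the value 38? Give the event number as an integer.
Looking for first event where count becomes 38:
  event 5: count = 6
  event 6: count = (absent)
  event 10: count = 7
  event 11: count 7 -> 38  <-- first match

Answer: 11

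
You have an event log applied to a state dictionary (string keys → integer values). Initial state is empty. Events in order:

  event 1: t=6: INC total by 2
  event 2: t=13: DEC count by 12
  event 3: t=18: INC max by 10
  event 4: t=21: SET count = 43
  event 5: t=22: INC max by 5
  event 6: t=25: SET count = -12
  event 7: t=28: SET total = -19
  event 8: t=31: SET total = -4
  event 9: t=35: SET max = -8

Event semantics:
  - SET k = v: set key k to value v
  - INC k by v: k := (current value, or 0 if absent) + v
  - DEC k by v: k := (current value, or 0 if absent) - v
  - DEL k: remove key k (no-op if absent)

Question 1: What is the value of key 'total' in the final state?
Answer: -4

Derivation:
Track key 'total' through all 9 events:
  event 1 (t=6: INC total by 2): total (absent) -> 2
  event 2 (t=13: DEC count by 12): total unchanged
  event 3 (t=18: INC max by 10): total unchanged
  event 4 (t=21: SET count = 43): total unchanged
  event 5 (t=22: INC max by 5): total unchanged
  event 6 (t=25: SET count = -12): total unchanged
  event 7 (t=28: SET total = -19): total 2 -> -19
  event 8 (t=31: SET total = -4): total -19 -> -4
  event 9 (t=35: SET max = -8): total unchanged
Final: total = -4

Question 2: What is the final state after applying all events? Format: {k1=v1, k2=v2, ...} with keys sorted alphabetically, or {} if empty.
Answer: {count=-12, max=-8, total=-4}

Derivation:
  after event 1 (t=6: INC total by 2): {total=2}
  after event 2 (t=13: DEC count by 12): {count=-12, total=2}
  after event 3 (t=18: INC max by 10): {count=-12, max=10, total=2}
  after event 4 (t=21: SET count = 43): {count=43, max=10, total=2}
  after event 5 (t=22: INC max by 5): {count=43, max=15, total=2}
  after event 6 (t=25: SET count = -12): {count=-12, max=15, total=2}
  after event 7 (t=28: SET total = -19): {count=-12, max=15, total=-19}
  after event 8 (t=31: SET total = -4): {count=-12, max=15, total=-4}
  after event 9 (t=35: SET max = -8): {count=-12, max=-8, total=-4}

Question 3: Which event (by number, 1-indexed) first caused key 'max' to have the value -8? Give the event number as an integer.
Looking for first event where max becomes -8:
  event 3: max = 10
  event 4: max = 10
  event 5: max = 15
  event 6: max = 15
  event 7: max = 15
  event 8: max = 15
  event 9: max 15 -> -8  <-- first match

Answer: 9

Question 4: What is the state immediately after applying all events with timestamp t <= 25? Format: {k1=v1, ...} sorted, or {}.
Apply events with t <= 25 (6 events):
  after event 1 (t=6: INC total by 2): {total=2}
  after event 2 (t=13: DEC count by 12): {count=-12, total=2}
  after event 3 (t=18: INC max by 10): {count=-12, max=10, total=2}
  after event 4 (t=21: SET count = 43): {count=43, max=10, total=2}
  after event 5 (t=22: INC max by 5): {count=43, max=15, total=2}
  after event 6 (t=25: SET count = -12): {count=-12, max=15, total=2}

Answer: {count=-12, max=15, total=2}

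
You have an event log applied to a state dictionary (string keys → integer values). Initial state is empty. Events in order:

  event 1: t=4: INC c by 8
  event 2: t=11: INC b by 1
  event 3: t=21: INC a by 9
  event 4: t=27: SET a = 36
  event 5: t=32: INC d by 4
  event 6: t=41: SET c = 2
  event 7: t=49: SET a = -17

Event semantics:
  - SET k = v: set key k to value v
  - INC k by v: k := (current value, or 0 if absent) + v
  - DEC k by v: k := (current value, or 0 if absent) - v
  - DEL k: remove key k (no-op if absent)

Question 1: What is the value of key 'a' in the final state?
Answer: -17

Derivation:
Track key 'a' through all 7 events:
  event 1 (t=4: INC c by 8): a unchanged
  event 2 (t=11: INC b by 1): a unchanged
  event 3 (t=21: INC a by 9): a (absent) -> 9
  event 4 (t=27: SET a = 36): a 9 -> 36
  event 5 (t=32: INC d by 4): a unchanged
  event 6 (t=41: SET c = 2): a unchanged
  event 7 (t=49: SET a = -17): a 36 -> -17
Final: a = -17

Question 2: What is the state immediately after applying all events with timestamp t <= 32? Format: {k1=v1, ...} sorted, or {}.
Apply events with t <= 32 (5 events):
  after event 1 (t=4: INC c by 8): {c=8}
  after event 2 (t=11: INC b by 1): {b=1, c=8}
  after event 3 (t=21: INC a by 9): {a=9, b=1, c=8}
  after event 4 (t=27: SET a = 36): {a=36, b=1, c=8}
  after event 5 (t=32: INC d by 4): {a=36, b=1, c=8, d=4}

Answer: {a=36, b=1, c=8, d=4}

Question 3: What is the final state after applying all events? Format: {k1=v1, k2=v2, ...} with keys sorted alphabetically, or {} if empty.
  after event 1 (t=4: INC c by 8): {c=8}
  after event 2 (t=11: INC b by 1): {b=1, c=8}
  after event 3 (t=21: INC a by 9): {a=9, b=1, c=8}
  after event 4 (t=27: SET a = 36): {a=36, b=1, c=8}
  after event 5 (t=32: INC d by 4): {a=36, b=1, c=8, d=4}
  after event 6 (t=41: SET c = 2): {a=36, b=1, c=2, d=4}
  after event 7 (t=49: SET a = -17): {a=-17, b=1, c=2, d=4}

Answer: {a=-17, b=1, c=2, d=4}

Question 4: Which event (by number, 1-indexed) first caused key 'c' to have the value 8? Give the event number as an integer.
Looking for first event where c becomes 8:
  event 1: c (absent) -> 8  <-- first match

Answer: 1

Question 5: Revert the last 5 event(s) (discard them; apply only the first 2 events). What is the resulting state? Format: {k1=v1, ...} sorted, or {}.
Keep first 2 events (discard last 5):
  after event 1 (t=4: INC c by 8): {c=8}
  after event 2 (t=11: INC b by 1): {b=1, c=8}

Answer: {b=1, c=8}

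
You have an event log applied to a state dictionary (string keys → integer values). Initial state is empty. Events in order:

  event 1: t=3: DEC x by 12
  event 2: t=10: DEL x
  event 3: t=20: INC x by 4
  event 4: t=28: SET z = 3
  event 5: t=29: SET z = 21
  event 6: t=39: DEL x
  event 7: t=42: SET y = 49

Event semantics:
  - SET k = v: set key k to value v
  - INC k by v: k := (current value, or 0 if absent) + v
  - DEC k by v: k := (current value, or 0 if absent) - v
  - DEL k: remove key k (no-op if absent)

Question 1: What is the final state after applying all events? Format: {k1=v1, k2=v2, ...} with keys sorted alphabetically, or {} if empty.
Answer: {y=49, z=21}

Derivation:
  after event 1 (t=3: DEC x by 12): {x=-12}
  after event 2 (t=10: DEL x): {}
  after event 3 (t=20: INC x by 4): {x=4}
  after event 4 (t=28: SET z = 3): {x=4, z=3}
  after event 5 (t=29: SET z = 21): {x=4, z=21}
  after event 6 (t=39: DEL x): {z=21}
  after event 7 (t=42: SET y = 49): {y=49, z=21}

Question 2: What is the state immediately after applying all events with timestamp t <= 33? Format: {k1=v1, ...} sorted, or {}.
Apply events with t <= 33 (5 events):
  after event 1 (t=3: DEC x by 12): {x=-12}
  after event 2 (t=10: DEL x): {}
  after event 3 (t=20: INC x by 4): {x=4}
  after event 4 (t=28: SET z = 3): {x=4, z=3}
  after event 5 (t=29: SET z = 21): {x=4, z=21}

Answer: {x=4, z=21}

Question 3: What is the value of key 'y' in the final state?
Answer: 49

Derivation:
Track key 'y' through all 7 events:
  event 1 (t=3: DEC x by 12): y unchanged
  event 2 (t=10: DEL x): y unchanged
  event 3 (t=20: INC x by 4): y unchanged
  event 4 (t=28: SET z = 3): y unchanged
  event 5 (t=29: SET z = 21): y unchanged
  event 6 (t=39: DEL x): y unchanged
  event 7 (t=42: SET y = 49): y (absent) -> 49
Final: y = 49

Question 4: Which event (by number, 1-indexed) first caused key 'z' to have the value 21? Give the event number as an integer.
Answer: 5

Derivation:
Looking for first event where z becomes 21:
  event 4: z = 3
  event 5: z 3 -> 21  <-- first match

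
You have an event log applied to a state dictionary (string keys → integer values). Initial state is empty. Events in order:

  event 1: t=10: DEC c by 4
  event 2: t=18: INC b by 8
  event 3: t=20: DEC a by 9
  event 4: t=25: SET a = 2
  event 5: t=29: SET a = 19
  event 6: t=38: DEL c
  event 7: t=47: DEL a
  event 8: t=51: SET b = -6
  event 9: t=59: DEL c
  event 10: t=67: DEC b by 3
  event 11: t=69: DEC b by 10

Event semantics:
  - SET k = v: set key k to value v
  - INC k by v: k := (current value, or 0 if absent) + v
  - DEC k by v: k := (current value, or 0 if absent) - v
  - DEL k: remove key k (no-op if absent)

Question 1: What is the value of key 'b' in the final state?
Answer: -19

Derivation:
Track key 'b' through all 11 events:
  event 1 (t=10: DEC c by 4): b unchanged
  event 2 (t=18: INC b by 8): b (absent) -> 8
  event 3 (t=20: DEC a by 9): b unchanged
  event 4 (t=25: SET a = 2): b unchanged
  event 5 (t=29: SET a = 19): b unchanged
  event 6 (t=38: DEL c): b unchanged
  event 7 (t=47: DEL a): b unchanged
  event 8 (t=51: SET b = -6): b 8 -> -6
  event 9 (t=59: DEL c): b unchanged
  event 10 (t=67: DEC b by 3): b -6 -> -9
  event 11 (t=69: DEC b by 10): b -9 -> -19
Final: b = -19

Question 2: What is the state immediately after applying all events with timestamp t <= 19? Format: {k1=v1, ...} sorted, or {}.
Apply events with t <= 19 (2 events):
  after event 1 (t=10: DEC c by 4): {c=-4}
  after event 2 (t=18: INC b by 8): {b=8, c=-4}

Answer: {b=8, c=-4}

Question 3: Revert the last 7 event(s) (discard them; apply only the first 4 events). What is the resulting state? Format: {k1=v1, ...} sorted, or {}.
Keep first 4 events (discard last 7):
  after event 1 (t=10: DEC c by 4): {c=-4}
  after event 2 (t=18: INC b by 8): {b=8, c=-4}
  after event 3 (t=20: DEC a by 9): {a=-9, b=8, c=-4}
  after event 4 (t=25: SET a = 2): {a=2, b=8, c=-4}

Answer: {a=2, b=8, c=-4}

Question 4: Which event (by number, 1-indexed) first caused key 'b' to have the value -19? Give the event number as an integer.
Answer: 11

Derivation:
Looking for first event where b becomes -19:
  event 2: b = 8
  event 3: b = 8
  event 4: b = 8
  event 5: b = 8
  event 6: b = 8
  event 7: b = 8
  event 8: b = -6
  event 9: b = -6
  event 10: b = -9
  event 11: b -9 -> -19  <-- first match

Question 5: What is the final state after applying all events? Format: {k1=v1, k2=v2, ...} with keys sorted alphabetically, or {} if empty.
  after event 1 (t=10: DEC c by 4): {c=-4}
  after event 2 (t=18: INC b by 8): {b=8, c=-4}
  after event 3 (t=20: DEC a by 9): {a=-9, b=8, c=-4}
  after event 4 (t=25: SET a = 2): {a=2, b=8, c=-4}
  after event 5 (t=29: SET a = 19): {a=19, b=8, c=-4}
  after event 6 (t=38: DEL c): {a=19, b=8}
  after event 7 (t=47: DEL a): {b=8}
  after event 8 (t=51: SET b = -6): {b=-6}
  after event 9 (t=59: DEL c): {b=-6}
  after event 10 (t=67: DEC b by 3): {b=-9}
  after event 11 (t=69: DEC b by 10): {b=-19}

Answer: {b=-19}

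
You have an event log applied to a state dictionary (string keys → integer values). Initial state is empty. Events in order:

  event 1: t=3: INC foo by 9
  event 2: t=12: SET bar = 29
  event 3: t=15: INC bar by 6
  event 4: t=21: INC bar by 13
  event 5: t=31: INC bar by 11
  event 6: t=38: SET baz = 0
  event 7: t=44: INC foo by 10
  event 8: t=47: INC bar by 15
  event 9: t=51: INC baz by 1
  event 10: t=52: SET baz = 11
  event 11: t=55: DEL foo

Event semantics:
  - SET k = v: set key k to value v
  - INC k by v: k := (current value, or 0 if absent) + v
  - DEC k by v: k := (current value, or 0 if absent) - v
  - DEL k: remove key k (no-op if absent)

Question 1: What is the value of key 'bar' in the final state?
Track key 'bar' through all 11 events:
  event 1 (t=3: INC foo by 9): bar unchanged
  event 2 (t=12: SET bar = 29): bar (absent) -> 29
  event 3 (t=15: INC bar by 6): bar 29 -> 35
  event 4 (t=21: INC bar by 13): bar 35 -> 48
  event 5 (t=31: INC bar by 11): bar 48 -> 59
  event 6 (t=38: SET baz = 0): bar unchanged
  event 7 (t=44: INC foo by 10): bar unchanged
  event 8 (t=47: INC bar by 15): bar 59 -> 74
  event 9 (t=51: INC baz by 1): bar unchanged
  event 10 (t=52: SET baz = 11): bar unchanged
  event 11 (t=55: DEL foo): bar unchanged
Final: bar = 74

Answer: 74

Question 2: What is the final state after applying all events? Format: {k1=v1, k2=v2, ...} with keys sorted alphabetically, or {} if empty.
  after event 1 (t=3: INC foo by 9): {foo=9}
  after event 2 (t=12: SET bar = 29): {bar=29, foo=9}
  after event 3 (t=15: INC bar by 6): {bar=35, foo=9}
  after event 4 (t=21: INC bar by 13): {bar=48, foo=9}
  after event 5 (t=31: INC bar by 11): {bar=59, foo=9}
  after event 6 (t=38: SET baz = 0): {bar=59, baz=0, foo=9}
  after event 7 (t=44: INC foo by 10): {bar=59, baz=0, foo=19}
  after event 8 (t=47: INC bar by 15): {bar=74, baz=0, foo=19}
  after event 9 (t=51: INC baz by 1): {bar=74, baz=1, foo=19}
  after event 10 (t=52: SET baz = 11): {bar=74, baz=11, foo=19}
  after event 11 (t=55: DEL foo): {bar=74, baz=11}

Answer: {bar=74, baz=11}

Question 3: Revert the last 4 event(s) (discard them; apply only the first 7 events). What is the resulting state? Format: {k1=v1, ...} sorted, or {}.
Keep first 7 events (discard last 4):
  after event 1 (t=3: INC foo by 9): {foo=9}
  after event 2 (t=12: SET bar = 29): {bar=29, foo=9}
  after event 3 (t=15: INC bar by 6): {bar=35, foo=9}
  after event 4 (t=21: INC bar by 13): {bar=48, foo=9}
  after event 5 (t=31: INC bar by 11): {bar=59, foo=9}
  after event 6 (t=38: SET baz = 0): {bar=59, baz=0, foo=9}
  after event 7 (t=44: INC foo by 10): {bar=59, baz=0, foo=19}

Answer: {bar=59, baz=0, foo=19}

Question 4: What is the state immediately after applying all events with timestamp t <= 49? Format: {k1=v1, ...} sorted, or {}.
Apply events with t <= 49 (8 events):
  after event 1 (t=3: INC foo by 9): {foo=9}
  after event 2 (t=12: SET bar = 29): {bar=29, foo=9}
  after event 3 (t=15: INC bar by 6): {bar=35, foo=9}
  after event 4 (t=21: INC bar by 13): {bar=48, foo=9}
  after event 5 (t=31: INC bar by 11): {bar=59, foo=9}
  after event 6 (t=38: SET baz = 0): {bar=59, baz=0, foo=9}
  after event 7 (t=44: INC foo by 10): {bar=59, baz=0, foo=19}
  after event 8 (t=47: INC bar by 15): {bar=74, baz=0, foo=19}

Answer: {bar=74, baz=0, foo=19}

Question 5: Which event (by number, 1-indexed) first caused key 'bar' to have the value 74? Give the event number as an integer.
Answer: 8

Derivation:
Looking for first event where bar becomes 74:
  event 2: bar = 29
  event 3: bar = 35
  event 4: bar = 48
  event 5: bar = 59
  event 6: bar = 59
  event 7: bar = 59
  event 8: bar 59 -> 74  <-- first match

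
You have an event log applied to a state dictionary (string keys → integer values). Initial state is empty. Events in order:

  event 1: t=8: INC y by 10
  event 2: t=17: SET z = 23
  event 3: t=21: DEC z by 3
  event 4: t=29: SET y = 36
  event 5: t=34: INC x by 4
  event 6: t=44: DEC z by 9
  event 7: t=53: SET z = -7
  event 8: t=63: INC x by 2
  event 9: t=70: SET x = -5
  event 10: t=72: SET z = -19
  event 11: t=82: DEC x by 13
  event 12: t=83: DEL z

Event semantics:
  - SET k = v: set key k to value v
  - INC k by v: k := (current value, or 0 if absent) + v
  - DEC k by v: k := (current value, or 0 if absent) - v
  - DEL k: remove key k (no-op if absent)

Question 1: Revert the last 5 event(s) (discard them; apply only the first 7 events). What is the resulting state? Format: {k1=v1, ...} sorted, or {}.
Answer: {x=4, y=36, z=-7}

Derivation:
Keep first 7 events (discard last 5):
  after event 1 (t=8: INC y by 10): {y=10}
  after event 2 (t=17: SET z = 23): {y=10, z=23}
  after event 3 (t=21: DEC z by 3): {y=10, z=20}
  after event 4 (t=29: SET y = 36): {y=36, z=20}
  after event 5 (t=34: INC x by 4): {x=4, y=36, z=20}
  after event 6 (t=44: DEC z by 9): {x=4, y=36, z=11}
  after event 7 (t=53: SET z = -7): {x=4, y=36, z=-7}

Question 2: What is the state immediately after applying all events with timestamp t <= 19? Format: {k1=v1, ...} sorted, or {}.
Answer: {y=10, z=23}

Derivation:
Apply events with t <= 19 (2 events):
  after event 1 (t=8: INC y by 10): {y=10}
  after event 2 (t=17: SET z = 23): {y=10, z=23}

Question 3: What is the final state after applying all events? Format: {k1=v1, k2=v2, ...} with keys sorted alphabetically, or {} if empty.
Answer: {x=-18, y=36}

Derivation:
  after event 1 (t=8: INC y by 10): {y=10}
  after event 2 (t=17: SET z = 23): {y=10, z=23}
  after event 3 (t=21: DEC z by 3): {y=10, z=20}
  after event 4 (t=29: SET y = 36): {y=36, z=20}
  after event 5 (t=34: INC x by 4): {x=4, y=36, z=20}
  after event 6 (t=44: DEC z by 9): {x=4, y=36, z=11}
  after event 7 (t=53: SET z = -7): {x=4, y=36, z=-7}
  after event 8 (t=63: INC x by 2): {x=6, y=36, z=-7}
  after event 9 (t=70: SET x = -5): {x=-5, y=36, z=-7}
  after event 10 (t=72: SET z = -19): {x=-5, y=36, z=-19}
  after event 11 (t=82: DEC x by 13): {x=-18, y=36, z=-19}
  after event 12 (t=83: DEL z): {x=-18, y=36}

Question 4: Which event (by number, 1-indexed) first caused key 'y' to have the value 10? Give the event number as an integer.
Looking for first event where y becomes 10:
  event 1: y (absent) -> 10  <-- first match

Answer: 1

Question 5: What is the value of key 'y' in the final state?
Track key 'y' through all 12 events:
  event 1 (t=8: INC y by 10): y (absent) -> 10
  event 2 (t=17: SET z = 23): y unchanged
  event 3 (t=21: DEC z by 3): y unchanged
  event 4 (t=29: SET y = 36): y 10 -> 36
  event 5 (t=34: INC x by 4): y unchanged
  event 6 (t=44: DEC z by 9): y unchanged
  event 7 (t=53: SET z = -7): y unchanged
  event 8 (t=63: INC x by 2): y unchanged
  event 9 (t=70: SET x = -5): y unchanged
  event 10 (t=72: SET z = -19): y unchanged
  event 11 (t=82: DEC x by 13): y unchanged
  event 12 (t=83: DEL z): y unchanged
Final: y = 36

Answer: 36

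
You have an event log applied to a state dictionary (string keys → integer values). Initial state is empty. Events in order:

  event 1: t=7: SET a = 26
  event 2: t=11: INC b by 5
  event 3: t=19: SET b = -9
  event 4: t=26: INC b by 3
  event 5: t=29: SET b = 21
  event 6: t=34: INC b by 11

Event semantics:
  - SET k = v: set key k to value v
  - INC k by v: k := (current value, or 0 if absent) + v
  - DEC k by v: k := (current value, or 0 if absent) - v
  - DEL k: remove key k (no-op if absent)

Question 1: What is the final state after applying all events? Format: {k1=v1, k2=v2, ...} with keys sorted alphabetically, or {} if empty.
  after event 1 (t=7: SET a = 26): {a=26}
  after event 2 (t=11: INC b by 5): {a=26, b=5}
  after event 3 (t=19: SET b = -9): {a=26, b=-9}
  after event 4 (t=26: INC b by 3): {a=26, b=-6}
  after event 5 (t=29: SET b = 21): {a=26, b=21}
  after event 6 (t=34: INC b by 11): {a=26, b=32}

Answer: {a=26, b=32}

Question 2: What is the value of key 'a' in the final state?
Answer: 26

Derivation:
Track key 'a' through all 6 events:
  event 1 (t=7: SET a = 26): a (absent) -> 26
  event 2 (t=11: INC b by 5): a unchanged
  event 3 (t=19: SET b = -9): a unchanged
  event 4 (t=26: INC b by 3): a unchanged
  event 5 (t=29: SET b = 21): a unchanged
  event 6 (t=34: INC b by 11): a unchanged
Final: a = 26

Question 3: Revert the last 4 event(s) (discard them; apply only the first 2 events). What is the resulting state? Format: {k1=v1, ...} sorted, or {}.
Answer: {a=26, b=5}

Derivation:
Keep first 2 events (discard last 4):
  after event 1 (t=7: SET a = 26): {a=26}
  after event 2 (t=11: INC b by 5): {a=26, b=5}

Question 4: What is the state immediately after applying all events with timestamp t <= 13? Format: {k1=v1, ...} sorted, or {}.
Answer: {a=26, b=5}

Derivation:
Apply events with t <= 13 (2 events):
  after event 1 (t=7: SET a = 26): {a=26}
  after event 2 (t=11: INC b by 5): {a=26, b=5}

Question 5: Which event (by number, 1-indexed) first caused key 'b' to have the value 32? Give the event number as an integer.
Answer: 6

Derivation:
Looking for first event where b becomes 32:
  event 2: b = 5
  event 3: b = -9
  event 4: b = -6
  event 5: b = 21
  event 6: b 21 -> 32  <-- first match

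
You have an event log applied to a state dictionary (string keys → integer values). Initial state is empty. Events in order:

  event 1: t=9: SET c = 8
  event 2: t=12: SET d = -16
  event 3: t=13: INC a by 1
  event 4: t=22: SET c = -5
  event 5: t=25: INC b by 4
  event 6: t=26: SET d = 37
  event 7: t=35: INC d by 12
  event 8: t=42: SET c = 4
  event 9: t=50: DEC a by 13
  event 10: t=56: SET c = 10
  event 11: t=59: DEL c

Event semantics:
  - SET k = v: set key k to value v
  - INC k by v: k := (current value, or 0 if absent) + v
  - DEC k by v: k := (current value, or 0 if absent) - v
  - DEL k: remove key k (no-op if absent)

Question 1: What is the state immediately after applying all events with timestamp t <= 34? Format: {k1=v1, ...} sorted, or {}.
Answer: {a=1, b=4, c=-5, d=37}

Derivation:
Apply events with t <= 34 (6 events):
  after event 1 (t=9: SET c = 8): {c=8}
  after event 2 (t=12: SET d = -16): {c=8, d=-16}
  after event 3 (t=13: INC a by 1): {a=1, c=8, d=-16}
  after event 4 (t=22: SET c = -5): {a=1, c=-5, d=-16}
  after event 5 (t=25: INC b by 4): {a=1, b=4, c=-5, d=-16}
  after event 6 (t=26: SET d = 37): {a=1, b=4, c=-5, d=37}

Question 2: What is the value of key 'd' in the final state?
Answer: 49

Derivation:
Track key 'd' through all 11 events:
  event 1 (t=9: SET c = 8): d unchanged
  event 2 (t=12: SET d = -16): d (absent) -> -16
  event 3 (t=13: INC a by 1): d unchanged
  event 4 (t=22: SET c = -5): d unchanged
  event 5 (t=25: INC b by 4): d unchanged
  event 6 (t=26: SET d = 37): d -16 -> 37
  event 7 (t=35: INC d by 12): d 37 -> 49
  event 8 (t=42: SET c = 4): d unchanged
  event 9 (t=50: DEC a by 13): d unchanged
  event 10 (t=56: SET c = 10): d unchanged
  event 11 (t=59: DEL c): d unchanged
Final: d = 49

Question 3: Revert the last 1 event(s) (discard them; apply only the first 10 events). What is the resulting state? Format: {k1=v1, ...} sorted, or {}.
Answer: {a=-12, b=4, c=10, d=49}

Derivation:
Keep first 10 events (discard last 1):
  after event 1 (t=9: SET c = 8): {c=8}
  after event 2 (t=12: SET d = -16): {c=8, d=-16}
  after event 3 (t=13: INC a by 1): {a=1, c=8, d=-16}
  after event 4 (t=22: SET c = -5): {a=1, c=-5, d=-16}
  after event 5 (t=25: INC b by 4): {a=1, b=4, c=-5, d=-16}
  after event 6 (t=26: SET d = 37): {a=1, b=4, c=-5, d=37}
  after event 7 (t=35: INC d by 12): {a=1, b=4, c=-5, d=49}
  after event 8 (t=42: SET c = 4): {a=1, b=4, c=4, d=49}
  after event 9 (t=50: DEC a by 13): {a=-12, b=4, c=4, d=49}
  after event 10 (t=56: SET c = 10): {a=-12, b=4, c=10, d=49}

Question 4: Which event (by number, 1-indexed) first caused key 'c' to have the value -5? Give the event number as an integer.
Answer: 4

Derivation:
Looking for first event where c becomes -5:
  event 1: c = 8
  event 2: c = 8
  event 3: c = 8
  event 4: c 8 -> -5  <-- first match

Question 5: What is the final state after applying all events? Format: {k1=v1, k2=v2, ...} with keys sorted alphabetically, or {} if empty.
  after event 1 (t=9: SET c = 8): {c=8}
  after event 2 (t=12: SET d = -16): {c=8, d=-16}
  after event 3 (t=13: INC a by 1): {a=1, c=8, d=-16}
  after event 4 (t=22: SET c = -5): {a=1, c=-5, d=-16}
  after event 5 (t=25: INC b by 4): {a=1, b=4, c=-5, d=-16}
  after event 6 (t=26: SET d = 37): {a=1, b=4, c=-5, d=37}
  after event 7 (t=35: INC d by 12): {a=1, b=4, c=-5, d=49}
  after event 8 (t=42: SET c = 4): {a=1, b=4, c=4, d=49}
  after event 9 (t=50: DEC a by 13): {a=-12, b=4, c=4, d=49}
  after event 10 (t=56: SET c = 10): {a=-12, b=4, c=10, d=49}
  after event 11 (t=59: DEL c): {a=-12, b=4, d=49}

Answer: {a=-12, b=4, d=49}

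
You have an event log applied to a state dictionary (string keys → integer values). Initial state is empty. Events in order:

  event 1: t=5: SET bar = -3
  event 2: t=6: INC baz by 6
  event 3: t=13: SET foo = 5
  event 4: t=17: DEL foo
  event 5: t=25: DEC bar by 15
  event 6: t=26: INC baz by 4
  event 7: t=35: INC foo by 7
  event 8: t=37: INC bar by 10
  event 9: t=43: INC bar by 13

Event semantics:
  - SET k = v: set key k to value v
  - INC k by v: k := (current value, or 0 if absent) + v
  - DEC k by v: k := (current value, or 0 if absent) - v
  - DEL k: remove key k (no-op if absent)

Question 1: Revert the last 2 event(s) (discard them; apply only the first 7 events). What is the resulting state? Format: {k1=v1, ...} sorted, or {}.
Answer: {bar=-18, baz=10, foo=7}

Derivation:
Keep first 7 events (discard last 2):
  after event 1 (t=5: SET bar = -3): {bar=-3}
  after event 2 (t=6: INC baz by 6): {bar=-3, baz=6}
  after event 3 (t=13: SET foo = 5): {bar=-3, baz=6, foo=5}
  after event 4 (t=17: DEL foo): {bar=-3, baz=6}
  after event 5 (t=25: DEC bar by 15): {bar=-18, baz=6}
  after event 6 (t=26: INC baz by 4): {bar=-18, baz=10}
  after event 7 (t=35: INC foo by 7): {bar=-18, baz=10, foo=7}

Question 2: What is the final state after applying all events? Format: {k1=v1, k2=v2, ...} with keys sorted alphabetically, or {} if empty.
  after event 1 (t=5: SET bar = -3): {bar=-3}
  after event 2 (t=6: INC baz by 6): {bar=-3, baz=6}
  after event 3 (t=13: SET foo = 5): {bar=-3, baz=6, foo=5}
  after event 4 (t=17: DEL foo): {bar=-3, baz=6}
  after event 5 (t=25: DEC bar by 15): {bar=-18, baz=6}
  after event 6 (t=26: INC baz by 4): {bar=-18, baz=10}
  after event 7 (t=35: INC foo by 7): {bar=-18, baz=10, foo=7}
  after event 8 (t=37: INC bar by 10): {bar=-8, baz=10, foo=7}
  after event 9 (t=43: INC bar by 13): {bar=5, baz=10, foo=7}

Answer: {bar=5, baz=10, foo=7}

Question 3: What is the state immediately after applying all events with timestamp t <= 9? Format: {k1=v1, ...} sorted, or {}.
Answer: {bar=-3, baz=6}

Derivation:
Apply events with t <= 9 (2 events):
  after event 1 (t=5: SET bar = -3): {bar=-3}
  after event 2 (t=6: INC baz by 6): {bar=-3, baz=6}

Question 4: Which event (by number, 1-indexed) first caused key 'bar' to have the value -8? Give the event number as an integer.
Looking for first event where bar becomes -8:
  event 1: bar = -3
  event 2: bar = -3
  event 3: bar = -3
  event 4: bar = -3
  event 5: bar = -18
  event 6: bar = -18
  event 7: bar = -18
  event 8: bar -18 -> -8  <-- first match

Answer: 8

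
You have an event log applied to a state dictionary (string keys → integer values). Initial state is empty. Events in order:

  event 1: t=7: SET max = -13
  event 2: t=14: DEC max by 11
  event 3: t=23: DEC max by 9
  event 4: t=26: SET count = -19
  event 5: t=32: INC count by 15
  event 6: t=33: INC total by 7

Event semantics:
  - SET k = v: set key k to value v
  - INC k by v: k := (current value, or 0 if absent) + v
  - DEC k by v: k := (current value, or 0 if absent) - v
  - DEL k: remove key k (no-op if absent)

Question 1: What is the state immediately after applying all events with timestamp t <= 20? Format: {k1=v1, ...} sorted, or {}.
Apply events with t <= 20 (2 events):
  after event 1 (t=7: SET max = -13): {max=-13}
  after event 2 (t=14: DEC max by 11): {max=-24}

Answer: {max=-24}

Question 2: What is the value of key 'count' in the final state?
Track key 'count' through all 6 events:
  event 1 (t=7: SET max = -13): count unchanged
  event 2 (t=14: DEC max by 11): count unchanged
  event 3 (t=23: DEC max by 9): count unchanged
  event 4 (t=26: SET count = -19): count (absent) -> -19
  event 5 (t=32: INC count by 15): count -19 -> -4
  event 6 (t=33: INC total by 7): count unchanged
Final: count = -4

Answer: -4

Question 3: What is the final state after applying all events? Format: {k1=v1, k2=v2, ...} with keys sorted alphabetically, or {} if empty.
  after event 1 (t=7: SET max = -13): {max=-13}
  after event 2 (t=14: DEC max by 11): {max=-24}
  after event 3 (t=23: DEC max by 9): {max=-33}
  after event 4 (t=26: SET count = -19): {count=-19, max=-33}
  after event 5 (t=32: INC count by 15): {count=-4, max=-33}
  after event 6 (t=33: INC total by 7): {count=-4, max=-33, total=7}

Answer: {count=-4, max=-33, total=7}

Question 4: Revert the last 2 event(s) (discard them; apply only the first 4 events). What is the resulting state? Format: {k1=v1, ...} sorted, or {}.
Keep first 4 events (discard last 2):
  after event 1 (t=7: SET max = -13): {max=-13}
  after event 2 (t=14: DEC max by 11): {max=-24}
  after event 3 (t=23: DEC max by 9): {max=-33}
  after event 4 (t=26: SET count = -19): {count=-19, max=-33}

Answer: {count=-19, max=-33}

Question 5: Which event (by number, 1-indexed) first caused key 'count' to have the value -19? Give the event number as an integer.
Looking for first event where count becomes -19:
  event 4: count (absent) -> -19  <-- first match

Answer: 4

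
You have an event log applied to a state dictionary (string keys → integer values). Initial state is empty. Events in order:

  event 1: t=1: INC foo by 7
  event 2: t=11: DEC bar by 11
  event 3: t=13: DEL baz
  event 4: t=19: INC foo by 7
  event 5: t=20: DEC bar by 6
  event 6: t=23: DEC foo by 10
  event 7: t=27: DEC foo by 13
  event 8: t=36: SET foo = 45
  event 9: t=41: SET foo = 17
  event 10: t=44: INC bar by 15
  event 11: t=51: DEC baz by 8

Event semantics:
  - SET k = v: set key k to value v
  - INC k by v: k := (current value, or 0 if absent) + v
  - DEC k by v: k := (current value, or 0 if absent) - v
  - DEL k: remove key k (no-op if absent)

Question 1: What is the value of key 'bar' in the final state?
Answer: -2

Derivation:
Track key 'bar' through all 11 events:
  event 1 (t=1: INC foo by 7): bar unchanged
  event 2 (t=11: DEC bar by 11): bar (absent) -> -11
  event 3 (t=13: DEL baz): bar unchanged
  event 4 (t=19: INC foo by 7): bar unchanged
  event 5 (t=20: DEC bar by 6): bar -11 -> -17
  event 6 (t=23: DEC foo by 10): bar unchanged
  event 7 (t=27: DEC foo by 13): bar unchanged
  event 8 (t=36: SET foo = 45): bar unchanged
  event 9 (t=41: SET foo = 17): bar unchanged
  event 10 (t=44: INC bar by 15): bar -17 -> -2
  event 11 (t=51: DEC baz by 8): bar unchanged
Final: bar = -2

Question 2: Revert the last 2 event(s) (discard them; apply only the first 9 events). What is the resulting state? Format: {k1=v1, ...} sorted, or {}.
Answer: {bar=-17, foo=17}

Derivation:
Keep first 9 events (discard last 2):
  after event 1 (t=1: INC foo by 7): {foo=7}
  after event 2 (t=11: DEC bar by 11): {bar=-11, foo=7}
  after event 3 (t=13: DEL baz): {bar=-11, foo=7}
  after event 4 (t=19: INC foo by 7): {bar=-11, foo=14}
  after event 5 (t=20: DEC bar by 6): {bar=-17, foo=14}
  after event 6 (t=23: DEC foo by 10): {bar=-17, foo=4}
  after event 7 (t=27: DEC foo by 13): {bar=-17, foo=-9}
  after event 8 (t=36: SET foo = 45): {bar=-17, foo=45}
  after event 9 (t=41: SET foo = 17): {bar=-17, foo=17}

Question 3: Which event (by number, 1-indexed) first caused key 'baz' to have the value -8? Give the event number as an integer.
Looking for first event where baz becomes -8:
  event 11: baz (absent) -> -8  <-- first match

Answer: 11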